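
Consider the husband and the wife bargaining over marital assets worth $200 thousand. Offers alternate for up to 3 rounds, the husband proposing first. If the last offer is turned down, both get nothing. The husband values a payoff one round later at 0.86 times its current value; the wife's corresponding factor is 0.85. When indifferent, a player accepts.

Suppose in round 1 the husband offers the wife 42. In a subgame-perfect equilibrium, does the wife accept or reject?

Work out the wife's continuation value if the offer is rejected.
Round 3 (the husband proposes): the wife will accept anything ≥ 0, so the husband offers 0 and keeps 200.
Round 2 (the wife proposes): the husband can get 200 next round, worth 0.86 × 200 = 172 now. The wife offers 172 and keeps 200 − 172 = 28.
So by rejecting in round 1, the wife gets 28 next round, worth 0.85 × 28 = 23.8 now.
Offer 42 ≥ 23.8, so the wife accepts.

Accept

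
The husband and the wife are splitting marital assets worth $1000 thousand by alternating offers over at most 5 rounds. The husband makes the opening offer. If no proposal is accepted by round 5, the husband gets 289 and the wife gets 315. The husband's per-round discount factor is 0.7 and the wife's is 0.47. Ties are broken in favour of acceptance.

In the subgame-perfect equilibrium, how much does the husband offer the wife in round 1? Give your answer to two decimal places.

221.48

Round 5 (the husband proposes): the wife gets 315 if talks fail, so the husband offers 315 and keeps 685.
Round 4 (the wife proposes): the husband can get 685 next round, worth 0.7 × 685 = 479.5 now. The wife offers 479.5 and keeps 1000 − 479.5 = 520.5.
Round 3 (the husband proposes): the wife can get 520.5 next round, worth 0.47 × 520.5 = 244.635 now; the husband offers that and keeps 755.365.
Round 2 (the wife proposes): the husband can get 755.365 next round, worth 0.7 × 755.365 = 528.7555 now. The wife offers 528.7555 and keeps 1000 − 528.7555 = 471.2445.
Round 1 (the husband proposes): the wife can get 471.2445 next round, worth 0.47 × 471.2445 = 221.484915 now; the husband offers that and keeps 778.515085.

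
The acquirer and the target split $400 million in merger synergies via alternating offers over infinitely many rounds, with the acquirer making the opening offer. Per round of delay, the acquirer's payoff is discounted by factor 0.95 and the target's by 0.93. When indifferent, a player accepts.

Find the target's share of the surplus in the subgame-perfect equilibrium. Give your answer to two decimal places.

When the acquirer proposes, the target accepts any offer worth at least 0.93 times what the target would get by proposing next round; and vice versa.
This gives x = 400 − 0.93y and y = 400 − 0.95x, where x and y are each side's share when it proposes.
Hence (1 − 0.93·0.95)x = 400(1 − 0.93), i.e. 0.1165·x = 28.
x ≈ 240.3433; the target's share is 400 − x ≈ 159.6567.

159.66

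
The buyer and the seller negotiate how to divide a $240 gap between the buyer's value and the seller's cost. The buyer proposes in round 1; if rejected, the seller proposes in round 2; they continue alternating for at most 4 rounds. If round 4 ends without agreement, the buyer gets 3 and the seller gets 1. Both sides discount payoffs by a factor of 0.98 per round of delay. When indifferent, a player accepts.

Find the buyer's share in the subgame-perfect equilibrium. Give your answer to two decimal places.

Round 4 (the seller proposes): the buyer gets 3 if talks fail, so the seller offers 3 and keeps 237.
Round 3 (the buyer proposes): the seller can get 237 next round, worth 0.98 × 237 = 232.26 now; the buyer offers that and keeps 7.74.
Round 2 (the seller proposes): the buyer can get 7.74 next round, worth 0.98 × 7.74 = 7.5852 now, so the seller offers 7.5852, keeping 232.4148.
Round 1 (the buyer proposes): the seller can get 232.4148 next round, worth 0.98 × 232.4148 = 227.766504 now; the buyer offers that and keeps 12.233496.

12.23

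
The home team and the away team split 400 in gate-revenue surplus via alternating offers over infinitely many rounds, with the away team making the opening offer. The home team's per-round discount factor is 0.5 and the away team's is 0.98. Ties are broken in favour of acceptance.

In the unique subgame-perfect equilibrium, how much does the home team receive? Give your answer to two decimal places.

7.84

Let x be the away team's share when the away team proposes and y be the home team's share when the home team proposes.
The home team accepts iff offered ≥ 0.5·y, so x = 400 − 0.5y. Symmetrically y = 400 − 0.98x.
Substituting: x = 400 − 0.5(400 − 0.98x), giving x(1 − 0.98·0.5) = 400(1 − 0.5).
So x = 400 × 0.5 / 0.51 ≈ 392.1569, and the home team receives 400 − x ≈ 7.8431.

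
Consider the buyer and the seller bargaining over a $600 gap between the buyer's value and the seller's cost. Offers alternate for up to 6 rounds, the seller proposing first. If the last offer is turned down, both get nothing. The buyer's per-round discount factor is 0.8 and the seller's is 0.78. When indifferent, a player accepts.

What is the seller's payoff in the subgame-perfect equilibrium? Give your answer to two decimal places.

241.61

Round 6 (the buyer proposes): the seller will accept anything ≥ 0, so the buyer offers 0 and keeps 600.
Round 5 (the seller proposes): the buyer can get 600 next round, worth 0.8 × 600 = 480 now, so the seller offers 480, keeping 120.
Round 4 (the buyer proposes): the seller can get 120 next round, worth 0.78 × 120 = 93.6 now; the buyer offers that and keeps 506.4.
Round 3 (the seller proposes): the buyer can get 506.4 next round, worth 0.8 × 506.4 = 405.12 now; the seller offers that and keeps 194.88.
Round 2 (the buyer proposes): the seller can get 194.88 next round, worth 0.78 × 194.88 = 152.0064 now; the buyer offers that and keeps 447.9936.
Round 1 (the seller proposes): the buyer can get 447.9936 next round, worth 0.8 × 447.9936 = 358.39488 now, so the seller offers 358.39488, keeping 241.60512.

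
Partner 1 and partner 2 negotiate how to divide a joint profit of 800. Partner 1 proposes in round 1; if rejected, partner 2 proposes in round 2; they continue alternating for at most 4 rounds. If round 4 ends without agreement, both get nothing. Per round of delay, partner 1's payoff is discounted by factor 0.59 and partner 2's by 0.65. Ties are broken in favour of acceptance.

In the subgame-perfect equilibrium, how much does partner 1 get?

387.38

By backward induction:
Round 4 (partner 2 proposes): partner 1 will accept anything ≥ 0, so partner 2 offers 0 and keeps 800.
Round 3 (partner 1 proposes): partner 2 can get 800 next round, worth 0.65 × 800 = 520 now. Partner 1 offers 520 and keeps 800 − 520 = 280.
Round 2 (partner 2 proposes): partner 1 can get 280 next round, worth 0.59 × 280 = 165.2 now. Partner 2 offers 165.2 and keeps 800 − 165.2 = 634.8.
Round 1 (partner 1 proposes): partner 2 can get 634.8 next round, worth 0.65 × 634.8 = 412.62 now. Partner 1 offers 412.62 and keeps 800 − 412.62 = 387.38.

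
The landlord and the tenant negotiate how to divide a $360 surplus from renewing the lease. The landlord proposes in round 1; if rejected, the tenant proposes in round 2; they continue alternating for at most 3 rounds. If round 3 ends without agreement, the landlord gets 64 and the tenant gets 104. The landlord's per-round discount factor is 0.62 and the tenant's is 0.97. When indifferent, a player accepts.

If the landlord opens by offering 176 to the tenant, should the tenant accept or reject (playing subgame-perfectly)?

Round 3 (the landlord proposes): the tenant gets 104 if talks fail, so the landlord offers 104 and keeps 256.
Round 2 (the tenant proposes): the landlord can get 256 next round, worth 0.62 × 256 = 158.72 now; the tenant offers that and keeps 201.28.
So by rejecting in round 1, the tenant gets 201.28 next round, worth 0.97 × 201.28 = 195.2416 now.
Offer 176 < 195.2416, so the tenant rejects.

Reject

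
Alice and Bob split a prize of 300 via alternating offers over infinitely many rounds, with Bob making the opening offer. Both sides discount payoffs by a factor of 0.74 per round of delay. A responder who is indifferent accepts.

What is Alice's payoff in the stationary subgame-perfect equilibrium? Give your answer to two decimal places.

When Bob proposes, Alice accepts any offer worth at least 0.74 times what Alice would get by proposing next round; and vice versa.
This gives x = 300 − 0.74y and y = 300 − 0.74x, where x and y are each side's share when it proposes.
Hence (1 − 0.74·0.74)x = 300(1 − 0.74), i.e. 0.4524·x = 78.
x ≈ 172.4138; Alice's share is 300 − x ≈ 127.5862.

127.59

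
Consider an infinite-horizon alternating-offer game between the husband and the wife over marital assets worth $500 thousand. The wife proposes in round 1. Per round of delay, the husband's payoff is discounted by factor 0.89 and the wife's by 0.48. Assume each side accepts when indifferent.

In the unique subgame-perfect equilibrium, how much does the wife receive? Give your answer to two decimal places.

In a stationary SPE each proposer offers the other exactly their discounted continuation value.
If the wife keeps x when proposing and the husband keeps y when proposing, then x = 500 − 0.89y and y = 500 − 0.48x.
Solving: x = 500(1 − 0.89) / (1 − 0.48·0.89) = 55 / 0.5728 ≈ 96.0196.
The husband gets 500 − 96.0196 ≈ 403.9804.

96.02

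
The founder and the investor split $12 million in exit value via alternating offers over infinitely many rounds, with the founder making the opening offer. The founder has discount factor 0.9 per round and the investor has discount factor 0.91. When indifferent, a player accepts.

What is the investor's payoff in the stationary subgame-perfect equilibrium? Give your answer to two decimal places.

In a stationary SPE each proposer offers the other exactly their discounted continuation value.
If the founder keeps x when proposing and the investor keeps y when proposing, then x = 12 − 0.91y and y = 12 − 0.9x.
Solving: x = 12(1 − 0.91) / (1 − 0.9·0.91) = 1.08 / 0.181 ≈ 5.9669.
The investor gets 12 − 5.9669 ≈ 6.0331.

6.03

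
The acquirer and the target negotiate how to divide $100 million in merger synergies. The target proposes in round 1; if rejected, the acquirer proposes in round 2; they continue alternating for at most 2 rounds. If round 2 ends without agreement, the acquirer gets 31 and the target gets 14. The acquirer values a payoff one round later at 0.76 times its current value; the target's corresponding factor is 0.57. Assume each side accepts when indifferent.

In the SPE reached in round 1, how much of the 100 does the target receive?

34.64

Round 2 (the acquirer proposes): the target gets 14 if talks fail, so the acquirer offers 14 and keeps 86.
Round 1 (the target proposes): the acquirer can get 86 next round, worth 0.76 × 86 = 65.36 now. The target offers 65.36 and keeps 100 − 65.36 = 34.64.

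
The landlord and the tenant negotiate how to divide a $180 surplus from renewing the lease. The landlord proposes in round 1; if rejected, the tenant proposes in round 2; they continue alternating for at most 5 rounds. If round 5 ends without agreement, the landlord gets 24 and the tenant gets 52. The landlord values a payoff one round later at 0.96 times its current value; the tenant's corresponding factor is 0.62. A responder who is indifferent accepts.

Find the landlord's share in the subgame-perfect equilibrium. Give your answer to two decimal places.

Round 5 (the landlord proposes): the tenant gets 52 if talks fail, so the landlord offers 52 and keeps 128.
Round 4 (the tenant proposes): the landlord can get 128 next round, worth 0.96 × 128 = 122.88 now; the tenant offers that and keeps 57.12.
Round 3 (the landlord proposes): the tenant can get 57.12 next round, worth 0.62 × 57.12 = 35.4144 now. The landlord offers 35.4144 and keeps 180 − 35.4144 = 144.5856.
Round 2 (the tenant proposes): the landlord can get 144.5856 next round, worth 0.96 × 144.5856 = 138.802176 now. The tenant offers 138.802176 and keeps 180 − 138.802176 = 41.197824.
Round 1 (the landlord proposes): the tenant can get 41.197824 next round, worth 0.62 × 41.197824 = 25.54265088 now; the landlord offers that and keeps 154.45734912.

154.46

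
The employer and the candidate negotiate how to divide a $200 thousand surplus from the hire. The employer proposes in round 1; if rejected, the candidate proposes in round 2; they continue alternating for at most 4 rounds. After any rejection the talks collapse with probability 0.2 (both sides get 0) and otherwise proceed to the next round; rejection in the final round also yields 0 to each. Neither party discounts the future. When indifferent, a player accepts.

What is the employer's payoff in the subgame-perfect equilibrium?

65.6

Round 4 (the candidate proposes): rejection yields 0 for the employer; the candidate offers 0 and keeps 200.
Round 3 (the employer proposes): rejecting gives the candidate an expected 0.8 × 200 = 160. The employer offers 160 and keeps 200 − 160 = 40.
Round 2 (the candidate proposes): rejecting gives the employer an expected 0.8 × 40 = 32; the candidate offers that and keeps 168.
Round 1 (the employer proposes): rejecting gives the candidate an expected 0.8 × 168 = 134.4. The employer offers 134.4 and keeps 200 − 134.4 = 65.6.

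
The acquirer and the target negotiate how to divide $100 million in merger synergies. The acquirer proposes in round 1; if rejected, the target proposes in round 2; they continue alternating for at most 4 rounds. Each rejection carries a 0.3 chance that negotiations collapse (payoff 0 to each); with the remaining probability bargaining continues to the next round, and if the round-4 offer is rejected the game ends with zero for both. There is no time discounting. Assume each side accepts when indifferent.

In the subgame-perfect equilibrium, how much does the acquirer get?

44.7

Round 4 (the target proposes): rejection yields 0 for the acquirer; the target offers 0 and keeps 100.
Round 3 (the acquirer proposes): rejecting gives the target an expected 0.7 × 100 = 70; the acquirer offers that and keeps 30.
Round 2 (the target proposes): rejecting gives the acquirer an expected 0.7 × 30 = 21; the target offers that and keeps 79.
Round 1 (the acquirer proposes): rejecting gives the target an expected 0.7 × 79 = 55.3, so the acquirer offers 55.3, keeping 44.7.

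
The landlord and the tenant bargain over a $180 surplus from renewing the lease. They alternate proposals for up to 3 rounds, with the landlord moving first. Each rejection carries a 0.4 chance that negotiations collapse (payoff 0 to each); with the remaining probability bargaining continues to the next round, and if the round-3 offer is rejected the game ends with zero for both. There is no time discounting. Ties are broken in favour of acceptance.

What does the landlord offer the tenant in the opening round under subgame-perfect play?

Round 3 (the landlord proposes): the tenant will accept anything ≥ 0, so the landlord offers 0 and keeps 180.
Round 2 (the tenant proposes): rejecting gives the landlord an expected 0.6 × 180 = 108; the tenant offers that and keeps 72.
Round 1 (the landlord proposes): rejecting gives the tenant an expected 0.6 × 72 = 43.2. The landlord offers 43.2 and keeps 180 − 43.2 = 136.8.

43.2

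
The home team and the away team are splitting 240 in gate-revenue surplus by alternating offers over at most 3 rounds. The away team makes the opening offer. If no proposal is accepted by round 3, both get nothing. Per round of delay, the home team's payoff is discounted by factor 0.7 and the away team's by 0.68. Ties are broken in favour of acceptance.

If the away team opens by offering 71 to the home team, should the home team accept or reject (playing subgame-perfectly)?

Round 3 (the away team proposes): the home team will accept anything ≥ 0, so the away team offers 0 and keeps 240.
Round 2 (the home team proposes): the away team can get 240 next round, worth 0.68 × 240 = 163.2 now. The home team offers 163.2 and keeps 240 − 163.2 = 76.8.
So by rejecting in round 1, the home team gets 76.8 next round, worth 0.7 × 76.8 = 53.76 now.
Offer 71 ≥ 53.76, so the home team accepts.

Accept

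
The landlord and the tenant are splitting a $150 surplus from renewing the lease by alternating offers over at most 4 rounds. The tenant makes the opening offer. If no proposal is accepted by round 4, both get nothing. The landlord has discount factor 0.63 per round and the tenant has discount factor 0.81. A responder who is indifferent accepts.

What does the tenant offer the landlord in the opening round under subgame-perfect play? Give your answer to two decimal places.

66.18

Solve by backward induction from round 4.
Round 4 (the landlord proposes): the tenant will accept anything ≥ 0, so the landlord offers 0 and keeps 150.
Round 3 (the tenant proposes): the landlord can get 150 next round, worth 0.63 × 150 = 94.5 now; the tenant offers that and keeps 55.5.
Round 2 (the landlord proposes): the tenant can get 55.5 next round, worth 0.81 × 55.5 = 44.955 now. The landlord offers 44.955 and keeps 150 − 44.955 = 105.045.
Round 1 (the tenant proposes): the landlord can get 105.045 next round, worth 0.63 × 105.045 = 66.17835 now. The tenant offers 66.17835 and keeps 150 − 66.17835 = 83.82165.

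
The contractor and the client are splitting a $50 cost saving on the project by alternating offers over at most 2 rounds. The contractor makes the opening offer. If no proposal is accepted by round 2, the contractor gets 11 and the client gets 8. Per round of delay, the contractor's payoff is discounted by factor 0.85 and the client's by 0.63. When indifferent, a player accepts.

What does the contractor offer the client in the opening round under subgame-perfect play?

24.57

Round 2 (the client proposes): the contractor gets 11 if talks fail, so the client offers 11 and keeps 39.
Round 1 (the contractor proposes): the client can get 39 next round, worth 0.63 × 39 = 24.57 now. The contractor offers 24.57 and keeps 50 − 24.57 = 25.43.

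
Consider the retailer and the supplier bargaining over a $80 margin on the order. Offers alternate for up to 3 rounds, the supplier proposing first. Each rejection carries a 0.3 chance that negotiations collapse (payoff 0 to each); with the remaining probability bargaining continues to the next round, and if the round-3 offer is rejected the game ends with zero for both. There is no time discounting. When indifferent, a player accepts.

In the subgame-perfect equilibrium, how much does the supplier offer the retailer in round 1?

16.8

Round 3 (the supplier proposes): rejection yields 0 for the retailer; the supplier offers 0 and keeps 80.
Round 2 (the retailer proposes): rejecting gives the supplier an expected 0.7 × 80 = 56, so the retailer offers 56, keeping 24.
Round 1 (the supplier proposes): rejecting gives the retailer an expected 0.7 × 24 = 16.8; the supplier offers that and keeps 63.2.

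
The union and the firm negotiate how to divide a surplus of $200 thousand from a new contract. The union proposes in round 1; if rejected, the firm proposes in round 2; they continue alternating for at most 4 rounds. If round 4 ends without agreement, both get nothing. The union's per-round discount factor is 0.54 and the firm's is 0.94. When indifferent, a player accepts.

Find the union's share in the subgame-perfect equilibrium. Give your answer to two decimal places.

Round 4 (the firm proposes): rejection yields 0 for the union; the firm offers 0 and keeps 200.
Round 3 (the union proposes): the firm can get 200 next round, worth 0.94 × 200 = 188 now. The union offers 188 and keeps 200 − 188 = 12.
Round 2 (the firm proposes): the union can get 12 next round, worth 0.54 × 12 = 6.48 now; the firm offers that and keeps 193.52.
Round 1 (the union proposes): the firm can get 193.52 next round, worth 0.94 × 193.52 = 181.9088 now, so the union offers 181.9088, keeping 18.0912.

18.09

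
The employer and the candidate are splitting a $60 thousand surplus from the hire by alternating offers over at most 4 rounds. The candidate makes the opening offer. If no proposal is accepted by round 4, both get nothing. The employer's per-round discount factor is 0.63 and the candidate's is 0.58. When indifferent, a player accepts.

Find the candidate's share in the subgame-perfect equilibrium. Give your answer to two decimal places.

Round 4 (the employer proposes): rejection yields 0 for the candidate; the employer offers 0 and keeps 60.
Round 3 (the candidate proposes): the employer can get 60 next round, worth 0.63 × 60 = 37.8 now, so the candidate offers 37.8, keeping 22.2.
Round 2 (the employer proposes): the candidate can get 22.2 next round, worth 0.58 × 22.2 = 12.876 now; the employer offers that and keeps 47.124.
Round 1 (the candidate proposes): the employer can get 47.124 next round, worth 0.63 × 47.124 = 29.68812 now, so the candidate offers 29.68812, keeping 30.31188.

30.31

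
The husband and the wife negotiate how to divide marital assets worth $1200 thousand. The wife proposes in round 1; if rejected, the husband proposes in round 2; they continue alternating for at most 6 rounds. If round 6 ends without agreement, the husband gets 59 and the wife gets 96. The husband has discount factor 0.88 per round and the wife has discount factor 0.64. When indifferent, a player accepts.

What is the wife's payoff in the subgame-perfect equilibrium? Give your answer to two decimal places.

Round 6 (the husband proposes): the wife gets 96 if talks fail, so the husband offers 96 and keeps 1104.
Round 5 (the wife proposes): the husband can get 1104 next round, worth 0.88 × 1104 = 971.52 now; the wife offers that and keeps 228.48.
Round 4 (the husband proposes): the wife can get 228.48 next round, worth 0.64 × 228.48 = 146.2272 now; the husband offers that and keeps 1053.7728.
Round 3 (the wife proposes): the husband can get 1053.7728 next round, worth 0.88 × 1053.7728 = 927.320064 now. The wife offers 927.320064 and keeps 1200 − 927.320064 = 272.679936.
Round 2 (the husband proposes): the wife can get 272.679936 next round, worth 0.64 × 272.679936 = 174.51515904 now. The husband offers 174.51515904 and keeps 1200 − 174.51515904 = 1025.48484096.
Round 1 (the wife proposes): the husband can get 1025.48484096 next round, worth 0.88 × 1025.48484096 = 902.4266600448 now, so the wife offers 902.4266600448, keeping 297.5733399552.

297.57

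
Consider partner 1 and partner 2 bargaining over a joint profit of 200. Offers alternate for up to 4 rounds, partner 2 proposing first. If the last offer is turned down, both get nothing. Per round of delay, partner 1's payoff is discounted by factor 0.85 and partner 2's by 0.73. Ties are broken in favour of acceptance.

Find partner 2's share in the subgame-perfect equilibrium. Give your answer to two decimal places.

48.62

Round 4 (partner 1 proposes): rejection yields 0 for partner 2; partner 1 offers 0 and keeps 200.
Round 3 (partner 2 proposes): partner 1 can get 200 next round, worth 0.85 × 200 = 170 now. Partner 2 offers 170 and keeps 200 − 170 = 30.
Round 2 (partner 1 proposes): partner 2 can get 30 next round, worth 0.73 × 30 = 21.9 now. Partner 1 offers 21.9 and keeps 200 − 21.9 = 178.1.
Round 1 (partner 2 proposes): partner 1 can get 178.1 next round, worth 0.85 × 178.1 = 151.385 now. Partner 2 offers 151.385 and keeps 200 − 151.385 = 48.615.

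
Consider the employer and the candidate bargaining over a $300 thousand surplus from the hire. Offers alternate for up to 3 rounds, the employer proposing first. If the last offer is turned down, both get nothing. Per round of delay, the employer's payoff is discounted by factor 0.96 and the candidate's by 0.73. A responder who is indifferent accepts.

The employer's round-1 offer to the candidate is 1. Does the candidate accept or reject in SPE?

Reject

Round 3 (the employer proposes): the candidate will accept anything ≥ 0, so the employer offers 0 and keeps 300.
Round 2 (the candidate proposes): the employer can get 300 next round, worth 0.96 × 300 = 288 now. The candidate offers 288 and keeps 300 − 288 = 12.
So by rejecting in round 1, the candidate gets 12 next round, worth 0.73 × 12 = 8.76 now.
Offer 1 < 8.76, so the candidate rejects.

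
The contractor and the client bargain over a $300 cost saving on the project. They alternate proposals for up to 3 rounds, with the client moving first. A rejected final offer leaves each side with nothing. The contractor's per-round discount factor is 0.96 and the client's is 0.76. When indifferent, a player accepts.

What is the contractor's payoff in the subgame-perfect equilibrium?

By backward induction:
Round 3 (the client proposes): the contractor will accept anything ≥ 0, so the client offers 0 and keeps 300.
Round 2 (the contractor proposes): the client can get 300 next round, worth 0.76 × 300 = 228 now. The contractor offers 228 and keeps 300 − 228 = 72.
Round 1 (the client proposes): the contractor can get 72 next round, worth 0.96 × 72 = 69.12 now; the client offers that and keeps 230.88.

69.12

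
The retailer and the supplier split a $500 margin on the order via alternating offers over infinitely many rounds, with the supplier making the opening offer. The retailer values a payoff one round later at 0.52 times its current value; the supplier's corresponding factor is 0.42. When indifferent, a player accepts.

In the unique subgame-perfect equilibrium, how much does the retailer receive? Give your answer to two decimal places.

When the supplier proposes, the retailer accepts any offer worth at least 0.52 times what the retailer would get by proposing next round; and vice versa.
This gives x = 500 − 0.52y and y = 500 − 0.42x, where x and y are each side's share when it proposes.
Hence (1 − 0.52·0.42)x = 500(1 − 0.52), i.e. 0.7816·x = 240.
x ≈ 307.0624; the retailer's share is 500 − x ≈ 192.9376.

192.94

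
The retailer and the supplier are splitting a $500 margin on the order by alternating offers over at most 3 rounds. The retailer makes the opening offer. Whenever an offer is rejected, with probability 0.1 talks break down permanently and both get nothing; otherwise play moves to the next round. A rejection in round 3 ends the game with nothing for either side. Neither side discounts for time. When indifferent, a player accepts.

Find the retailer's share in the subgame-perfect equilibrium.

455

By backward induction:
Round 3 (the retailer proposes): rejection yields 0 for the supplier; the retailer offers 0 and keeps 500.
Round 2 (the supplier proposes): rejecting gives the retailer an expected 0.9 × 500 = 450. The supplier offers 450 and keeps 500 − 450 = 50.
Round 1 (the retailer proposes): rejecting gives the supplier an expected 0.9 × 50 = 45, so the retailer offers 45, keeping 455.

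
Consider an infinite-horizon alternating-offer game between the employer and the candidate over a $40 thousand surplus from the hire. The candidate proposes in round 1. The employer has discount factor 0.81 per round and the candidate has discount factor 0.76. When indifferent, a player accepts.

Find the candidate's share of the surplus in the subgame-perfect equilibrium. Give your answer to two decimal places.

When the candidate proposes, the employer accepts any offer worth at least 0.81 times what the employer would get by proposing next round; and vice versa.
This gives x = 40 − 0.81y and y = 40 − 0.76x, where x and y are each side's share when it proposes.
Hence (1 − 0.81·0.76)x = 40(1 − 0.81), i.e. 0.3844·x = 7.6.
x ≈ 19.7711; the employer's share is 40 − x ≈ 20.2289.

19.77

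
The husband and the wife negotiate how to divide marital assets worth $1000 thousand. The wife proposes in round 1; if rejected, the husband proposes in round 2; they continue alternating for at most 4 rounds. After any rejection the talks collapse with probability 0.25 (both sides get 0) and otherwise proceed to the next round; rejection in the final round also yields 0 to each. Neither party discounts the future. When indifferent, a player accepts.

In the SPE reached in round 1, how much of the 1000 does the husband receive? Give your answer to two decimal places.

Round 4 (the husband proposes): rejection yields 0 for the wife; the husband offers 0 and keeps 1000.
Round 3 (the wife proposes): rejecting gives the husband an expected 0.75 × 1000 = 750; the wife offers that and keeps 250.
Round 2 (the husband proposes): rejecting gives the wife an expected 0.75 × 250 = 187.5, so the husband offers 187.5, keeping 812.5.
Round 1 (the wife proposes): rejecting gives the husband an expected 0.75 × 812.5 = 609.375. The wife offers 609.375 and keeps 1000 − 609.375 = 390.625.

609.38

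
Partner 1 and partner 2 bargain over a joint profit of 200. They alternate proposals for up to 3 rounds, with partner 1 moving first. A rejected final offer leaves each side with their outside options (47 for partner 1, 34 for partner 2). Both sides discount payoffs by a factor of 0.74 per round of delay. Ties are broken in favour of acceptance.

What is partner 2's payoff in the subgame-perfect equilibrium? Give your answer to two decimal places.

Round 3 (partner 1 proposes): partner 2 gets 34 if talks fail, so partner 1 offers 34 and keeps 166.
Round 2 (partner 2 proposes): partner 1 can get 166 next round, worth 0.74 × 166 = 122.84 now. Partner 2 offers 122.84 and keeps 200 − 122.84 = 77.16.
Round 1 (partner 1 proposes): partner 2 can get 77.16 next round, worth 0.74 × 77.16 = 57.0984 now, so partner 1 offers 57.0984, keeping 142.9016.

57.10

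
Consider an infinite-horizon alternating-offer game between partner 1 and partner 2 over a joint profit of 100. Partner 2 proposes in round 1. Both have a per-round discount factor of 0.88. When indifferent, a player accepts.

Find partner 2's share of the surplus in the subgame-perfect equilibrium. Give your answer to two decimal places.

53.19

In a stationary SPE each proposer offers the other exactly their discounted continuation value.
If partner 2 keeps x when proposing and partner 1 keeps y when proposing, then x = 100 − 0.88y and y = 100 − 0.88x.
Solving: x = 100(1 − 0.88) / (1 − 0.88·0.88) = 12 / 0.2256 ≈ 53.1915.
Partner 1 gets 100 − 53.1915 ≈ 46.8085.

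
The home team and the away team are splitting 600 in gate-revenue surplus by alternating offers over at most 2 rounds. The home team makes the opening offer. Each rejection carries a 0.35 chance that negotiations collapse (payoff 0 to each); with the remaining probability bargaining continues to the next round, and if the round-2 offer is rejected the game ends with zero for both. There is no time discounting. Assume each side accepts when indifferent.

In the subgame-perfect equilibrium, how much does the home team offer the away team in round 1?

By backward induction:
Round 2 (the away team proposes): the home team will accept anything ≥ 0, so the away team offers 0 and keeps 600.
Round 1 (the home team proposes): rejecting gives the away team an expected 0.65 × 600 = 390, so the home team offers 390, keeping 210.

390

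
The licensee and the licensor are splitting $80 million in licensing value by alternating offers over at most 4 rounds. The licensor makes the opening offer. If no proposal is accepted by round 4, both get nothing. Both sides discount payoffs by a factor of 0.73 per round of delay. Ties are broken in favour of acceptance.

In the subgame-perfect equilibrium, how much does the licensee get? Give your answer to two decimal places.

Round 4 (the licensee proposes): the licensor will accept anything ≥ 0, so the licensee offers 0 and keeps 80.
Round 3 (the licensor proposes): the licensee can get 80 next round, worth 0.73 × 80 = 58.4 now; the licensor offers that and keeps 21.6.
Round 2 (the licensee proposes): the licensor can get 21.6 next round, worth 0.73 × 21.6 = 15.768 now; the licensee offers that and keeps 64.232.
Round 1 (the licensor proposes): the licensee can get 64.232 next round, worth 0.73 × 64.232 = 46.88936 now, so the licensor offers 46.88936, keeping 33.11064.

46.89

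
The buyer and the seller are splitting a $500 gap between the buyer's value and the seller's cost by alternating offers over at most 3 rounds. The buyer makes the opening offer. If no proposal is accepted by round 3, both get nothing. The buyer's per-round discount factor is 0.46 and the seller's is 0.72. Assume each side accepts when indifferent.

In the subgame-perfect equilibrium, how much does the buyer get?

305.6

Round 3 (the buyer proposes): the seller will accept anything ≥ 0, so the buyer offers 0 and keeps 500.
Round 2 (the seller proposes): the buyer can get 500 next round, worth 0.46 × 500 = 230 now; the seller offers that and keeps 270.
Round 1 (the buyer proposes): the seller can get 270 next round, worth 0.72 × 270 = 194.4 now. The buyer offers 194.4 and keeps 500 − 194.4 = 305.6.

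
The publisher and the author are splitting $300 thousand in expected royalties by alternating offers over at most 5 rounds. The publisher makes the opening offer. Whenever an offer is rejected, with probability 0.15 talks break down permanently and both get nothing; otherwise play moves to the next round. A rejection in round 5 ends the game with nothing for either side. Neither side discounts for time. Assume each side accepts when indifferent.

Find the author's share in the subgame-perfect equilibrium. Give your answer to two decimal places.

Round 5 (the publisher proposes): rejection yields 0 for the author; the publisher offers 0 and keeps 300.
Round 4 (the author proposes): rejecting gives the publisher an expected 0.85 × 300 = 255; the author offers that and keeps 45.
Round 3 (the publisher proposes): rejecting gives the author an expected 0.85 × 45 = 38.25, so the publisher offers 38.25, keeping 261.75.
Round 2 (the author proposes): rejecting gives the publisher an expected 0.85 × 261.75 = 222.4875. The author offers 222.4875 and keeps 300 − 222.4875 = 77.5125.
Round 1 (the publisher proposes): rejecting gives the author an expected 0.85 × 77.5125 = 65.885625; the publisher offers that and keeps 234.114375.

65.89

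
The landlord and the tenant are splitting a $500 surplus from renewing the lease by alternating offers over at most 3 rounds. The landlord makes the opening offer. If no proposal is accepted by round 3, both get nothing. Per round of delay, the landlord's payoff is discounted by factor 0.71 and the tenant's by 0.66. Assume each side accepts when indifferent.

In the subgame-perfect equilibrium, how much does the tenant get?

95.7

Solve by backward induction from round 3.
Round 3 (the landlord proposes): rejection yields 0 for the tenant; the landlord offers 0 and keeps 500.
Round 2 (the tenant proposes): the landlord can get 500 next round, worth 0.71 × 500 = 355 now, so the tenant offers 355, keeping 145.
Round 1 (the landlord proposes): the tenant can get 145 next round, worth 0.66 × 145 = 95.7 now. The landlord offers 95.7 and keeps 500 − 95.7 = 404.3.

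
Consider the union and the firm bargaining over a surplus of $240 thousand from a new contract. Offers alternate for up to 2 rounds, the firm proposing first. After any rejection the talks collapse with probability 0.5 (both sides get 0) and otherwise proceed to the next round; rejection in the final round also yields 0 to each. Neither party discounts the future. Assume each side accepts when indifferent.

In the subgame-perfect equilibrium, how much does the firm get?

By backward induction:
Round 2 (the union proposes): the firm will accept anything ≥ 0, so the union offers 0 and keeps 240.
Round 1 (the firm proposes): rejecting gives the union an expected 0.5 × 240 = 120; the firm offers that and keeps 120.

120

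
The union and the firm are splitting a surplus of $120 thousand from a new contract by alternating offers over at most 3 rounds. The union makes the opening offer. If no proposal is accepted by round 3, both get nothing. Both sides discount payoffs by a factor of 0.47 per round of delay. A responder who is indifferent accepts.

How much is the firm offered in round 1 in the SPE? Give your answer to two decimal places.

Round 3 (the union proposes): rejection yields 0 for the firm; the union offers 0 and keeps 120.
Round 2 (the firm proposes): the union can get 120 next round, worth 0.47 × 120 = 56.4 now. The firm offers 56.4 and keeps 120 − 56.4 = 63.6.
Round 1 (the union proposes): the firm can get 63.6 next round, worth 0.47 × 63.6 = 29.892 now; the union offers that and keeps 90.108.

29.89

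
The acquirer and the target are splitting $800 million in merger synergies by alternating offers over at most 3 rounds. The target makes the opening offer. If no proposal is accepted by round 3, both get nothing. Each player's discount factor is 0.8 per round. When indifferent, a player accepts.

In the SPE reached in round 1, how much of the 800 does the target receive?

Round 3 (the target proposes): rejection yields 0 for the acquirer; the target offers 0 and keeps 800.
Round 2 (the acquirer proposes): the target can get 800 next round, worth 0.8 × 800 = 640 now; the acquirer offers that and keeps 160.
Round 1 (the target proposes): the acquirer can get 160 next round, worth 0.8 × 160 = 128 now; the target offers that and keeps 672.

672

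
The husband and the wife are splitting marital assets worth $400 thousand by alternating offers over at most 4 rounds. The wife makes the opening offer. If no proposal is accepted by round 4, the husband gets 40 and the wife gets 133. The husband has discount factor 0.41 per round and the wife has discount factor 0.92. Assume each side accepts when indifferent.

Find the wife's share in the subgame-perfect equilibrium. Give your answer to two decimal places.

Work backward from the last round.
Round 4 (the husband proposes): the wife gets 133 if talks fail, so the husband offers 133 and keeps 267.
Round 3 (the wife proposes): the husband can get 267 next round, worth 0.41 × 267 = 109.47 now. The wife offers 109.47 and keeps 400 − 109.47 = 290.53.
Round 2 (the husband proposes): the wife can get 290.53 next round, worth 0.92 × 290.53 = 267.2876 now; the husband offers that and keeps 132.7124.
Round 1 (the wife proposes): the husband can get 132.7124 next round, worth 0.41 × 132.7124 = 54.412084 now. The wife offers 54.412084 and keeps 400 − 54.412084 = 345.587916.

345.59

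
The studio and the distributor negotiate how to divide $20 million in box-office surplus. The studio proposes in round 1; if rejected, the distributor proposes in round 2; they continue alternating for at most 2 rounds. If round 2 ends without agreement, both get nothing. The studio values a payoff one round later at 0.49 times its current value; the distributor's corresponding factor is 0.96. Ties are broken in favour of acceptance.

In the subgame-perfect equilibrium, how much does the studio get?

Round 2 (the distributor proposes): rejection yields 0 for the studio; the distributor offers 0 and keeps 20.
Round 1 (the studio proposes): the distributor can get 20 next round, worth 0.96 × 20 = 19.2 now; the studio offers that and keeps 0.8.

0.8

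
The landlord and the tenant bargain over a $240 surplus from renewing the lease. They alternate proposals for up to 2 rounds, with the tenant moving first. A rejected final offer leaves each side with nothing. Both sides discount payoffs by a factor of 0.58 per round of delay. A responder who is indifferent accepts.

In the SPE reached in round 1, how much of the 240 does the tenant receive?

100.8

Round 2 (the landlord proposes): the tenant will accept anything ≥ 0, so the landlord offers 0 and keeps 240.
Round 1 (the tenant proposes): the landlord can get 240 next round, worth 0.58 × 240 = 139.2 now. The tenant offers 139.2 and keeps 240 − 139.2 = 100.8.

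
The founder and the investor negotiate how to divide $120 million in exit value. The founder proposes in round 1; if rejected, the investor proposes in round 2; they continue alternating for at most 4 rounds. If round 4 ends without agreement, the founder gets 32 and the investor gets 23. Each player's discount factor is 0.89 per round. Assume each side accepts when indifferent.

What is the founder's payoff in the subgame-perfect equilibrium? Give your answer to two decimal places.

46.21

Round 4 (the investor proposes): the founder gets 32 if talks fail, so the investor offers 32 and keeps 88.
Round 3 (the founder proposes): the investor can get 88 next round, worth 0.89 × 88 = 78.32 now; the founder offers that and keeps 41.68.
Round 2 (the investor proposes): the founder can get 41.68 next round, worth 0.89 × 41.68 = 37.0952 now, so the investor offers 37.0952, keeping 82.9048.
Round 1 (the founder proposes): the investor can get 82.9048 next round, worth 0.89 × 82.9048 = 73.785272 now; the founder offers that and keeps 46.214728.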